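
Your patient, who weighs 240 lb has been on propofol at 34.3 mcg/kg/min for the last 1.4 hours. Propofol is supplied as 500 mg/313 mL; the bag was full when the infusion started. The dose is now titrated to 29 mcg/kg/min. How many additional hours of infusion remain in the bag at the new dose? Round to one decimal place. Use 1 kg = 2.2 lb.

1.0 hours

Initial rate:
Weight = 240 lb ÷ 2.2 lb/kg = 109.0909 kg
Dose = 34.3 mcg/kg/min × 109.0909 kg = 3741.818 mcg/min
3741.818 mcg/min × 60 min/hr = 224509.1 mcg/hr
Concentration = 500 mg ÷ 313 mL = 1.597444 mg/mL = 1597.444 mcg/mL
Rate = 224509.1 mcg/hr ÷ 1597.444 mcg/mL = 140.5427 mL/hr
Volume infused so far = 140.5427 mL/hr × 1.4 hr = 196.7598 mL
Volume remaining = 313 − 196.7598 = 116.2402 mL
New rate:
Dose = 29 mcg/kg/min × 109.0909 kg = 3163.636 mcg/min
3163.636 mcg/min × 60 min/hr = 189818.2 mcg/hr
Rate = 189818.2 mcg/hr ÷ 1597.444 mcg/mL = 118.8262 mL/hr
Time remaining = 116.2402 mL ÷ 118.8262 mL/hr = 0.9782375 hr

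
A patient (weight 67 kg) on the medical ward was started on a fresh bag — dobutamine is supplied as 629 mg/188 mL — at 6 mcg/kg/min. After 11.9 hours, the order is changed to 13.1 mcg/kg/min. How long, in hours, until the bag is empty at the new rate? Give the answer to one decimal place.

Initial rate:
Dose = 6 mcg/kg/min × 67 kg = 402 mcg/min
402 mcg/min × 60 min/hr = 24120 mcg/hr
Concentration = 629 mg ÷ 188 mL = 3.345745 mg/mL = 3345.745 mcg/mL
Rate = 24120 mcg/hr ÷ 3345.745 mcg/mL = 7.209157 mL/hr
Volume infused so far = 7.209157 mL/hr × 11.9 hr = 85.78897 mL
Volume remaining = 188 − 85.78897 = 102.211 mL
New rate:
Dose = 13.1 mcg/kg/min × 67 kg = 877.7 mcg/min
877.7 mcg/min × 60 min/hr = 52662 mcg/hr
Rate = 52662 mcg/hr ÷ 3345.745 mcg/mL = 15.73999 mL/hr
Time remaining = 102.211 mL ÷ 15.73999 mL/hr = 6.493715 hr

6.5 hours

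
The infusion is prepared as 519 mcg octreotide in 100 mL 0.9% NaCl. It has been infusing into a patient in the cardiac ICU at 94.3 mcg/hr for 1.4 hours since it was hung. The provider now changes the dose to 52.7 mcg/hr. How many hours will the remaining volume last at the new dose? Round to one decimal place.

7.3 hours

Initial rate:
Concentration = 519 mcg ÷ 100 mL = 5.19 mcg/mL
Rate = 94.3 mcg/hr ÷ 5.19 mcg/mL = 18.16956 mL/hr
Volume infused so far = 18.16956 mL/hr × 1.4 hr = 25.43738 mL
Volume remaining = 100 − 25.43738 = 74.56262 mL
New rate:
Rate = 52.7 mcg/hr ÷ 5.19 mcg/mL = 10.15414 mL/hr
Time remaining = 74.56262 mL ÷ 10.15414 mL/hr = 7.343074 hr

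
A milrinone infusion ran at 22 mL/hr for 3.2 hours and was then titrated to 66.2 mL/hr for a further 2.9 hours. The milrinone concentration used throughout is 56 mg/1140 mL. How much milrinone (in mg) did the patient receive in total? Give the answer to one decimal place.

Concentration = 56 mg ÷ 1140 mL = 0.04912281 mg/mL
Stage 1: 22 mL/hr × 3.2 hr = 70.4 mL → 70.4 mL × 0.04912281 mg/mL = 3.458246 mg
Stage 2: 66.2 mL/hr × 2.9 hr = 191.98 mL → 191.98 mL × 0.04912281 mg/mL = 9.430596 mg
Total = 3.458246 + 9.430596 = 12.88884 mg

12.9 mg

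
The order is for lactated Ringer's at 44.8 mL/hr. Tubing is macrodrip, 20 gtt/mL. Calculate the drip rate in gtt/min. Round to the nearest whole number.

15 gtt/min

44.8 mL/hr ÷ 60 min/hr = 0.7466667 mL/min
0.7466667 mL/min × 20 gtt/mL = 14.93333 gtt/min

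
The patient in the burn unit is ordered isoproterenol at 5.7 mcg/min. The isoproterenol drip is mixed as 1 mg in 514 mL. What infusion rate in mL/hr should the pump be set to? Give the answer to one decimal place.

175.8 mL/hr

5.7 mcg/min × 60 min/hr = 342 mcg/hr
Concentration = 1 mg ÷ 514 mL = 0.001945525 mg/mL = 1.945525 mcg/mL
Rate = 342 mcg/hr ÷ 1.945525 mcg/mL = 175.788 mL/hr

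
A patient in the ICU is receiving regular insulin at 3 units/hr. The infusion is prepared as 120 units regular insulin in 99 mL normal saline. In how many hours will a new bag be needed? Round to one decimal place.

40.0 hours

Concentration = 120 units ÷ 99 mL = 1.212121 units/mL
Rate = 3 units/hr ÷ 1.212121 units/mL = 2.475 mL/hr
Duration = 99 mL ÷ 2.475 mL/hr = 40 hr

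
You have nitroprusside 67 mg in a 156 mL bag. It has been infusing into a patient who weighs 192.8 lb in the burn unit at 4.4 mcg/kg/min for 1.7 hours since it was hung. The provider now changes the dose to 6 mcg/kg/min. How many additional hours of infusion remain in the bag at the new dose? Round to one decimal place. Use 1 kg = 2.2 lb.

0.9 hours

Initial rate:
Weight = 192.8 lb ÷ 2.2 lb/kg = 87.63636 kg
Dose = 4.4 mcg/kg/min × 87.63636 kg = 385.6 mcg/min
385.6 mcg/min × 60 min/hr = 23136 mcg/hr
Concentration = 67 mg ÷ 156 mL = 0.4294872 mg/mL = 429.4872 mcg/mL
Rate = 23136 mcg/hr ÷ 429.4872 mcg/mL = 53.8689 mL/hr
Volume infused so far = 53.8689 mL/hr × 1.7 hr = 91.57712 mL
Volume remaining = 156 − 91.57712 = 64.42288 mL
New rate:
Dose = 6 mcg/kg/min × 87.63636 kg = 525.8182 mcg/min
525.8182 mcg/min × 60 min/hr = 31549.09 mcg/hr
Rate = 31549.09 mcg/hr ÷ 429.4872 mcg/mL = 73.45758 mL/hr
Time remaining = 64.42288 mL ÷ 73.45758 mL/hr = 0.8770078 hr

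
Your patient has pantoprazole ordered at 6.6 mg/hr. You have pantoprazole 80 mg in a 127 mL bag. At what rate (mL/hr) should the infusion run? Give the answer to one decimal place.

Concentration = 80 mg ÷ 127 mL = 0.6299213 mg/mL
Rate = 6.6 mg/hr ÷ 0.6299213 mg/mL = 10.4775 mL/hr

10.5 mL/hr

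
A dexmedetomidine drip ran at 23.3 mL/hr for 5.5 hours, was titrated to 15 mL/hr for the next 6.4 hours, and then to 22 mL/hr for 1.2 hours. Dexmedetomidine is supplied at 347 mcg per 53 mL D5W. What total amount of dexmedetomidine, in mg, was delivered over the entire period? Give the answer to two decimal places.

Concentration = 347 mcg ÷ 53 mL = 6.54717 mcg/mL
Stage 1: 23.3 mL/hr × 5.5 hr = 128.15 mL → 128.15 mL × 6.54717 mcg/mL = 839.0198 mcg
Stage 2: 15 mL/hr × 6.4 hr = 96 mL → 96 mL × 6.54717 mcg/mL = 628.5283 mcg
Stage 3: 22 mL/hr × 1.2 hr = 26.4 mL → 26.4 mL × 6.54717 mcg/mL = 172.8453 mcg
Total = 839.0198 + 628.5283 + 172.8453 = 1640.393 mcg = 1.640393 mg

1.64 mg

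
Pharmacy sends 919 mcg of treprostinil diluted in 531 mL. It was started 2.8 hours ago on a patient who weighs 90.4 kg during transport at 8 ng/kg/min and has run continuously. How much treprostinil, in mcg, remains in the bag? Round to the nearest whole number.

Dose = 8 ng/kg/min × 90.4 kg = 723.2 ng/min
723.2 ng/min × 60 min/hr = 43392 ng/hr
Concentration = 919 mcg ÷ 531 mL = 1.730697 mcg/mL = 1730.697 ng/mL
Rate = 43392 ng/hr ÷ 1730.697 ng/mL = 25.07198 mL/hr
Volume infused = 25.07198 mL/hr × 2.8 hr = 70.20155 mL
Volume remaining = 531 − 70.20155 = 460.7984 mL
Drug remaining = 460.7984 mL × 1730.697 ng/mL = 797502.4 ng = 797.5024 mcg

798 mcg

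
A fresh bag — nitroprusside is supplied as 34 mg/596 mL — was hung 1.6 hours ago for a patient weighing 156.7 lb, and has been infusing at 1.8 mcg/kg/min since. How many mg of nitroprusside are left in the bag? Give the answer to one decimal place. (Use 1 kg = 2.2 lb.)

21.7 mg

Weight = 156.7 lb ÷ 2.2 lb/kg = 71.22727 kg
Dose = 1.8 mcg/kg/min × 71.22727 kg = 128.2091 mcg/min
128.2091 mcg/min × 60 min/hr = 7692.545 mcg/hr
Concentration = 34 mg ÷ 596 mL = 0.05704698 mg/mL = 57.04698 mcg/mL
Rate = 7692.545 mcg/hr ÷ 57.04698 mcg/mL = 134.8458 mL/hr
Volume infused = 134.8458 mL/hr × 1.6 hr = 215.7533 mL
Volume remaining = 596 − 215.7533 = 380.2467 mL
Drug remaining = 380.2467 mL × 57.04698 mcg/mL = 21691.93 mcg = 21.69193 mg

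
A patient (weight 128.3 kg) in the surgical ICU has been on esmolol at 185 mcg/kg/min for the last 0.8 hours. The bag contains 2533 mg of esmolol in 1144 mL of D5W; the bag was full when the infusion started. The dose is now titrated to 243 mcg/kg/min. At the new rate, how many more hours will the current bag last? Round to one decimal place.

Initial rate:
Dose = 185 mcg/kg/min × 128.3 kg = 23735.5 mcg/min
23735.5 mcg/min × 60 min/hr = 1424130 mcg/hr
Concentration = 2533 mg ÷ 1144 mL = 2.214161 mg/mL = 2214.161 mcg/mL
Rate = 1424130 mcg/hr ÷ 2214.161 mcg/mL = 643.1918 mL/hr
Volume infused so far = 643.1918 mL/hr × 0.8 hr = 514.5534 mL
Volume remaining = 1144 − 514.5534 = 629.4466 mL
New rate:
Dose = 243 mcg/kg/min × 128.3 kg = 31176.9 mcg/min
31176.9 mcg/min × 60 min/hr = 1870614 mcg/hr
Rate = 1870614 mcg/hr ÷ 2214.161 mcg/mL = 844.8411 mL/hr
Time remaining = 629.4466 mL ÷ 844.8411 mL/hr = 0.7450473 hr

0.7 hours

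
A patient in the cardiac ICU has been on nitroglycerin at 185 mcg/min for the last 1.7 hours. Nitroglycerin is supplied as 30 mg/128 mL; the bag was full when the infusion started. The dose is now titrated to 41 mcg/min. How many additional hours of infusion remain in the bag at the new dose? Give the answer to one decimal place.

Initial rate:
185 mcg/min × 60 min/hr = 11100 mcg/hr
Concentration = 30 mg ÷ 128 mL = 0.234375 mg/mL = 234.375 mcg/mL
Rate = 11100 mcg/hr ÷ 234.375 mcg/mL = 47.36 mL/hr
Volume infused so far = 47.36 mL/hr × 1.7 hr = 80.512 mL
Volume remaining = 128 − 80.512 = 47.488 mL
New rate:
41 mcg/min × 60 min/hr = 2460 mcg/hr
Rate = 2460 mcg/hr ÷ 234.375 mcg/mL = 10.496 mL/hr
Time remaining = 47.488 mL ÷ 10.496 mL/hr = 4.52439 hr

4.5 hours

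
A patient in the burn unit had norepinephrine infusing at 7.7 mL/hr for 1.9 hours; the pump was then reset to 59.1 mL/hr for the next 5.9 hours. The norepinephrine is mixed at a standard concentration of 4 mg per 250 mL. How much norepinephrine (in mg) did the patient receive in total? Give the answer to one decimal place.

5.8 mg

Concentration = 4 mg ÷ 250 mL = 0.016 mg/mL
Stage 1: 7.7 mL/hr × 1.9 hr = 14.63 mL → 14.63 mL × 0.016 mg/mL = 0.23408 mg
Stage 2: 59.1 mL/hr × 5.9 hr = 348.69 mL → 348.69 mL × 0.016 mg/mL = 5.57904 mg
Total = 0.23408 + 5.57904 = 5.81312 mg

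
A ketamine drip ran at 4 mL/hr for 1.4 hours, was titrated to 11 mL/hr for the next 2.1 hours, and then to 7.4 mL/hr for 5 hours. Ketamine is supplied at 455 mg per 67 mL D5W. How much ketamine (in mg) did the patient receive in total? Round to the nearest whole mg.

446 mg

Concentration = 455 mg ÷ 67 mL = 6.791045 mg/mL
Stage 1: 4 mL/hr × 1.4 hr = 5.6 mL → 5.6 mL × 6.791045 mg/mL = 38.02985 mg
Stage 2: 11 mL/hr × 2.1 hr = 23.1 mL → 23.1 mL × 6.791045 mg/mL = 156.8731 mg
Stage 3: 7.4 mL/hr × 5 hr = 37 mL → 37 mL × 6.791045 mg/mL = 251.2687 mg
Total = 38.02985 + 156.8731 + 251.2687 = 446.1716 mg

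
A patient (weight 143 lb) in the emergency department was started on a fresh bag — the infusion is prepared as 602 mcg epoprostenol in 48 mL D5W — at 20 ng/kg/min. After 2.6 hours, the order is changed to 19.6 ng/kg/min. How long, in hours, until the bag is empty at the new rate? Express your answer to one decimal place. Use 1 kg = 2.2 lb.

5.2 hours

Initial rate:
Weight = 143 lb ÷ 2.2 lb/kg = 65 kg
Dose = 20 ng/kg/min × 65 kg = 1300 ng/min
1300 ng/min × 60 min/hr = 78000 ng/hr
Concentration = 602 mcg ÷ 48 mL = 12.54167 mcg/mL = 12541.67 ng/mL
Rate = 78000 ng/hr ÷ 12541.67 ng/mL = 6.219269 mL/hr
Volume infused so far = 6.219269 mL/hr × 2.6 hr = 16.1701 mL
Volume remaining = 48 − 16.1701 = 31.8299 mL
New rate:
Dose = 19.6 ng/kg/min × 65 kg = 1274 ng/min
1274 ng/min × 60 min/hr = 76440 ng/hr
Rate = 76440 ng/hr ÷ 12541.67 ng/mL = 6.094884 mL/hr
Time remaining = 31.8299 mL ÷ 6.094884 mL/hr = 5.222397 hr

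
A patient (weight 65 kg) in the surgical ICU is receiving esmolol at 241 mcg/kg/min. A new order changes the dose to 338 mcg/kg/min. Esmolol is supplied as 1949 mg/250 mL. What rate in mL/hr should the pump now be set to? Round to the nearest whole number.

Dose = 338 mcg/kg/min × 65 kg = 21970 mcg/min
21970 mcg/min × 60 min/hr = 1318200 mcg/hr
Concentration = 1949 mg ÷ 250 mL = 7.796 mg/mL = 7796 mcg/mL
Rate = 1318200 mcg/hr ÷ 7796 mcg/mL = 169.0867 mL/hr

169 mL/hr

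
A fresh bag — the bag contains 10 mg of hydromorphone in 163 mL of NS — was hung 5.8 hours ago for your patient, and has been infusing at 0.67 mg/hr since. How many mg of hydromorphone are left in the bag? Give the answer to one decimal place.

6.1 mg

Concentration = 10 mg ÷ 163 mL = 0.06134969 mg/mL
Rate = 0.67 mg/hr ÷ 0.06134969 mg/mL = 10.921 mL/hr
Volume infused = 10.921 mL/hr × 5.8 hr = 63.3418 mL
Volume remaining = 163 − 63.3418 = 99.6582 mL
Drug remaining = 99.6582 mL × 0.06134969 mg/mL = 6.114 mg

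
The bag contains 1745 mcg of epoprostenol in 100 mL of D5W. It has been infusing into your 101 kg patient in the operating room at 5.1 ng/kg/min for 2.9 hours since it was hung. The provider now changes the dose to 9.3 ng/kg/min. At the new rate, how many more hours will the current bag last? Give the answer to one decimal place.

29.4 hours

Initial rate:
Dose = 5.1 ng/kg/min × 101 kg = 515.1 ng/min
515.1 ng/min × 60 min/hr = 30906 ng/hr
Concentration = 1745 mcg ÷ 100 mL = 17.45 mcg/mL = 17450 ng/mL
Rate = 30906 ng/hr ÷ 17450 ng/mL = 1.771117 mL/hr
Volume infused so far = 1.771117 mL/hr × 2.9 hr = 5.136241 mL
Volume remaining = 100 − 5.136241 = 94.86376 mL
New rate:
Dose = 9.3 ng/kg/min × 101 kg = 939.3 ng/min
939.3 ng/min × 60 min/hr = 56358 ng/hr
Rate = 56358 ng/hr ÷ 17450 ng/mL = 3.229685 mL/hr
Time remaining = 94.86376 mL ÷ 3.229685 mL/hr = 29.37245 hr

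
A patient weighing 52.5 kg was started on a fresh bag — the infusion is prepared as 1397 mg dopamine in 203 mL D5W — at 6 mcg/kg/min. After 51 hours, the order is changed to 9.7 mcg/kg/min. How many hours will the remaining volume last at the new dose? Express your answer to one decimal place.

Initial rate:
Dose = 6 mcg/kg/min × 52.5 kg = 315 mcg/min
315 mcg/min × 60 min/hr = 18900 mcg/hr
Concentration = 1397 mg ÷ 203 mL = 6.881773 mg/mL = 6881.773 mcg/mL
Rate = 18900 mcg/hr ÷ 6881.773 mcg/mL = 2.746385 mL/hr
Volume infused so far = 2.746385 mL/hr × 51 hr = 140.0656 mL
Volume remaining = 203 − 140.0656 = 62.93436 mL
New rate:
Dose = 9.7 mcg/kg/min × 52.5 kg = 509.25 mcg/min
509.25 mcg/min × 60 min/hr = 30555 mcg/hr
Rate = 30555 mcg/hr ÷ 6881.773 mcg/mL = 4.439989 mL/hr
Time remaining = 62.93436 mL ÷ 4.439989 mL/hr = 14.17444 hr

14.2 hours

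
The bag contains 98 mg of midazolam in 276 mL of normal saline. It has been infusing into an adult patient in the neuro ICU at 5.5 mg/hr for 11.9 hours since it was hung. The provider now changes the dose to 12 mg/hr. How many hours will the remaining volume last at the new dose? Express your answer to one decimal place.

Initial rate:
Concentration = 98 mg ÷ 276 mL = 0.3550725 mg/mL
Rate = 5.5 mg/hr ÷ 0.3550725 mg/mL = 15.4898 mL/hr
Volume infused so far = 15.4898 mL/hr × 11.9 hr = 184.3286 mL
Volume remaining = 276 − 184.3286 = 91.67143 mL
New rate:
Rate = 12 mg/hr ÷ 0.3550725 mg/mL = 33.79592 mL/hr
Time remaining = 91.67143 mL ÷ 33.79592 mL/hr = 2.7125 hr

2.7 hours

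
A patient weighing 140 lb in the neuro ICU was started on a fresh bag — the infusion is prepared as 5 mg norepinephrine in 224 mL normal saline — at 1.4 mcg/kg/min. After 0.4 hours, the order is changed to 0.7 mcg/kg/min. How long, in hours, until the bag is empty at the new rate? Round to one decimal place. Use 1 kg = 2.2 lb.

Initial rate:
Weight = 140 lb ÷ 2.2 lb/kg = 63.63636 kg
Dose = 1.4 mcg/kg/min × 63.63636 kg = 89.09091 mcg/min
89.09091 mcg/min × 60 min/hr = 5345.455 mcg/hr
Concentration = 5 mg ÷ 224 mL = 0.02232143 mg/mL = 22.32143 mcg/mL
Rate = 5345.455 mcg/hr ÷ 22.32143 mcg/mL = 239.4764 mL/hr
Volume infused so far = 239.4764 mL/hr × 0.4 hr = 95.79055 mL
Volume remaining = 224 − 95.79055 = 128.2095 mL
New rate:
Dose = 0.7 mcg/kg/min × 63.63636 kg = 44.54545 mcg/min
44.54545 mcg/min × 60 min/hr = 2672.727 mcg/hr
Rate = 2672.727 mcg/hr ÷ 22.32143 mcg/mL = 119.7382 mL/hr
Time remaining = 128.2095 mL ÷ 119.7382 mL/hr = 1.070748 hr

1.1 hours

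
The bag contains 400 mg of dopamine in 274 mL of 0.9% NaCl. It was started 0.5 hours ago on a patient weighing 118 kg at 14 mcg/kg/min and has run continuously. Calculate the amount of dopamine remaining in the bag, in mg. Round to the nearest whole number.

Dose = 14 mcg/kg/min × 118 kg = 1652 mcg/min
1652 mcg/min × 60 min/hr = 99120 mcg/hr
Concentration = 400 mg ÷ 274 mL = 1.459854 mg/mL = 1459.854 mcg/mL
Rate = 99120 mcg/hr ÷ 1459.854 mcg/mL = 67.8972 mL/hr
Volume infused = 67.8972 mL/hr × 0.5 hr = 33.9486 mL
Volume remaining = 274 − 33.9486 = 240.0514 mL
Drug remaining = 240.0514 mL × 1459.854 mcg/mL = 350440 mcg = 350.44 mg

350 mg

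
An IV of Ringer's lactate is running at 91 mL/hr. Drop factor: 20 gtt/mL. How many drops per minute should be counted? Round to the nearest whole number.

91 mL/hr ÷ 60 min/hr = 1.516667 mL/min
1.516667 mL/min × 20 gtt/mL = 30.33333 gtt/min

30 gtt/min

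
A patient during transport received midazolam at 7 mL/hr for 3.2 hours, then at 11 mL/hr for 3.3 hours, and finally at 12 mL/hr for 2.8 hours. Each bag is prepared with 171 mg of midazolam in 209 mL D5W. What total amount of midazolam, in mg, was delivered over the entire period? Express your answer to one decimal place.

75.5 mg

Concentration = 171 mg ÷ 209 mL = 0.8181818 mg/mL
Stage 1: 7 mL/hr × 3.2 hr = 22.4 mL → 22.4 mL × 0.8181818 mg/mL = 18.32727 mg
Stage 2: 11 mL/hr × 3.3 hr = 36.3 mL → 36.3 mL × 0.8181818 mg/mL = 29.7 mg
Stage 3: 12 mL/hr × 2.8 hr = 33.6 mL → 33.6 mL × 0.8181818 mg/mL = 27.49091 mg
Total = 18.32727 + 29.7 + 27.49091 = 75.51818 mg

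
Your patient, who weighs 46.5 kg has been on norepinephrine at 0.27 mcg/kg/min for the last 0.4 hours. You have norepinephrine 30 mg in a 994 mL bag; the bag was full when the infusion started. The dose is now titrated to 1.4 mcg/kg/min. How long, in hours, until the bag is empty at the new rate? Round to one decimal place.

Initial rate:
Dose = 0.27 mcg/kg/min × 46.5 kg = 12.555 mcg/min
12.555 mcg/min × 60 min/hr = 753.3 mcg/hr
Concentration = 30 mg ÷ 994 mL = 0.03018109 mg/mL = 30.18109 mcg/mL
Rate = 753.3 mcg/hr ÷ 30.18109 mcg/mL = 24.95934 mL/hr
Volume infused so far = 24.95934 mL/hr × 0.4 hr = 9.983736 mL
Volume remaining = 994 − 9.983736 = 984.0163 mL
New rate:
Dose = 1.4 mcg/kg/min × 46.5 kg = 65.1 mcg/min
65.1 mcg/min × 60 min/hr = 3906 mcg/hr
Rate = 3906 mcg/hr ÷ 30.18109 mcg/mL = 129.4188 mL/hr
Time remaining = 984.0163 mL ÷ 129.4188 mL/hr = 7.603349 hr

7.6 hours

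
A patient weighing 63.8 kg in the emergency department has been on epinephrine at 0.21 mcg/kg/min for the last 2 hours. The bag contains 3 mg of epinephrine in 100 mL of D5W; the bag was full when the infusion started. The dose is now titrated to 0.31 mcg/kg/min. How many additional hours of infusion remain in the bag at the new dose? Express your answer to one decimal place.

1.2 hours

Initial rate:
Dose = 0.21 mcg/kg/min × 63.8 kg = 13.398 mcg/min
13.398 mcg/min × 60 min/hr = 803.88 mcg/hr
Concentration = 3 mg ÷ 100 mL = 0.03 mg/mL = 30 mcg/mL
Rate = 803.88 mcg/hr ÷ 30 mcg/mL = 26.796 mL/hr
Volume infused so far = 26.796 mL/hr × 2 hr = 53.592 mL
Volume remaining = 100 − 53.592 = 46.408 mL
New rate:
Dose = 0.31 mcg/kg/min × 63.8 kg = 19.778 mcg/min
19.778 mcg/min × 60 min/hr = 1186.68 mcg/hr
Rate = 1186.68 mcg/hr ÷ 30 mcg/mL = 39.556 mL/hr
Time remaining = 46.408 mL ÷ 39.556 mL/hr = 1.173223 hr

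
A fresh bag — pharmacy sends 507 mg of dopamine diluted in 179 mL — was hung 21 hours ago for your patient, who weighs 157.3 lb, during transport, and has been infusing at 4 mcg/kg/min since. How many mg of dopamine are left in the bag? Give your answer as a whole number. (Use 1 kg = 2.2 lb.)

147 mg

Weight = 157.3 lb ÷ 2.2 lb/kg = 71.5 kg
Dose = 4 mcg/kg/min × 71.5 kg = 286 mcg/min
286 mcg/min × 60 min/hr = 17160 mcg/hr
Concentration = 507 mg ÷ 179 mL = 2.832402 mg/mL = 2832.402 mcg/mL
Rate = 17160 mcg/hr ÷ 2832.402 mcg/mL = 6.058462 mL/hr
Volume infused = 6.058462 mL/hr × 21 hr = 127.2277 mL
Volume remaining = 179 − 127.2277 = 51.77231 mL
Drug remaining = 51.77231 mL × 2832.402 mcg/mL = 146640 mcg = 146.64 mg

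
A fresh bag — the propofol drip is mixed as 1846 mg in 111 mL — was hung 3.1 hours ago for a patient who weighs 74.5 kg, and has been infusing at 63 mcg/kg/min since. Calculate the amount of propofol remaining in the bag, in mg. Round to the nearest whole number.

973 mg

Dose = 63 mcg/kg/min × 74.5 kg = 4693.5 mcg/min
4693.5 mcg/min × 60 min/hr = 281610 mcg/hr
Concentration = 1846 mg ÷ 111 mL = 16.63063 mg/mL = 16630.63 mcg/mL
Rate = 281610 mcg/hr ÷ 16630.63 mcg/mL = 16.93321 mL/hr
Volume infused = 16.93321 mL/hr × 3.1 hr = 52.49296 mL
Volume remaining = 111 − 52.49296 = 58.50704 mL
Drug remaining = 58.50704 mL × 16630.63 mcg/mL = 973009 mcg = 973.009 mg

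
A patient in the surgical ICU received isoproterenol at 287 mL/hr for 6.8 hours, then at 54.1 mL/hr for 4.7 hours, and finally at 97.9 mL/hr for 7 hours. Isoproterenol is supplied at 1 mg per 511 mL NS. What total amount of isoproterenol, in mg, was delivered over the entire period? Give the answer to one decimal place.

Concentration = 1 mg ÷ 511 mL = 0.001956947 mg/mL
Stage 1: 287 mL/hr × 6.8 hr = 1951.6 mL → 1951.6 mL × 0.001956947 mg/mL = 3.819178 mg
Stage 2: 54.1 mL/hr × 4.7 hr = 254.27 mL → 254.27 mL × 0.001956947 mg/mL = 0.497593 mg
Stage 3: 97.9 mL/hr × 7 hr = 685.3 mL → 685.3 mL × 0.001956947 mg/mL = 1.341096 mg
Total = 3.819178 + 0.497593 + 1.341096 = 5.657867 mg

5.7 mg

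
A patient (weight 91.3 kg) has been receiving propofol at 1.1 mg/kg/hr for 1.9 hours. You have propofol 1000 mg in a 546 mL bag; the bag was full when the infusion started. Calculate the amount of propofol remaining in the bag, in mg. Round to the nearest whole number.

Dose = 1.1 mg/kg/hr × 91.3 kg = 100.43 mg/hr
Concentration = 1000 mg ÷ 546 mL = 1.831502 mg/mL
Rate = 100.43 mg/hr ÷ 1.831502 mg/mL = 54.83478 mL/hr
Volume infused = 54.83478 mL/hr × 1.9 hr = 104.1861 mL
Volume remaining = 546 − 104.1861 = 441.8139 mL
Drug remaining = 441.8139 mL × 1.831502 mg/mL = 809.183 mg

809 mg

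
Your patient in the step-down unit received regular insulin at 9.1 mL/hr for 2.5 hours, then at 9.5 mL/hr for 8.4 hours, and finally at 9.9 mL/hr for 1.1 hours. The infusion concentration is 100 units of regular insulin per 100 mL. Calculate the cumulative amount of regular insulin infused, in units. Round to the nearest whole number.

Concentration = 100 units ÷ 100 mL = 1 units/mL
Stage 1: 9.1 mL/hr × 2.5 hr = 22.75 mL → 22.75 mL × 1 units/mL = 22.75 units
Stage 2: 9.5 mL/hr × 8.4 hr = 79.8 mL → 79.8 mL × 1 units/mL = 79.8 units
Stage 3: 9.9 mL/hr × 1.1 hr = 10.89 mL → 10.89 mL × 1 units/mL = 10.89 units
Total = 22.75 + 79.8 + 10.89 = 113.44 units

113 units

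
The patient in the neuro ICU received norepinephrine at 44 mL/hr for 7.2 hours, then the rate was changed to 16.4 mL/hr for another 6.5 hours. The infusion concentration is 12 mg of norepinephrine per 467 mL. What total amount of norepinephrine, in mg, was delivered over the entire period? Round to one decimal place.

10.9 mg

Concentration = 12 mg ÷ 467 mL = 0.02569593 mg/mL
Stage 1: 44 mL/hr × 7.2 hr = 316.8 mL → 316.8 mL × 0.02569593 mg/mL = 8.140471 mg
Stage 2: 16.4 mL/hr × 6.5 hr = 106.6 mL → 106.6 mL × 0.02569593 mg/mL = 2.739186 mg
Total = 8.140471 + 2.739186 = 10.87966 mg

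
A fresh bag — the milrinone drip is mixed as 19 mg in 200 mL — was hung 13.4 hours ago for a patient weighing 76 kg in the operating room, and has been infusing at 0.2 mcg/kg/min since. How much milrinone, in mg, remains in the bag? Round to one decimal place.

Dose = 0.2 mcg/kg/min × 76 kg = 15.2 mcg/min
15.2 mcg/min × 60 min/hr = 912 mcg/hr
Concentration = 19 mg ÷ 200 mL = 0.095 mg/mL = 95 mcg/mL
Rate = 912 mcg/hr ÷ 95 mcg/mL = 9.6 mL/hr
Volume infused = 9.6 mL/hr × 13.4 hr = 128.64 mL
Volume remaining = 200 − 128.64 = 71.36 mL
Drug remaining = 71.36 mL × 95 mcg/mL = 6779.2 mcg = 6.7792 mg

6.8 mg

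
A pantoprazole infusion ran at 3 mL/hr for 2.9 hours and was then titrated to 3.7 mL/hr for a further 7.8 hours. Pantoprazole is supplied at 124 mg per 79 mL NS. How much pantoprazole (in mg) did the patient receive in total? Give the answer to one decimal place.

Concentration = 124 mg ÷ 79 mL = 1.56962 mg/mL
Stage 1: 3 mL/hr × 2.9 hr = 8.7 mL → 8.7 mL × 1.56962 mg/mL = 13.6557 mg
Stage 2: 3.7 mL/hr × 7.8 hr = 28.86 mL → 28.86 mL × 1.56962 mg/mL = 45.29924 mg
Total = 13.6557 + 45.29924 = 58.95494 mg

59.0 mg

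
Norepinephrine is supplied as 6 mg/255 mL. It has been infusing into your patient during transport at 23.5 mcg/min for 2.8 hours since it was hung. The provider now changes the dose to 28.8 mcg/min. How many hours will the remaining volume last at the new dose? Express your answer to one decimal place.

1.2 hours

Initial rate:
23.5 mcg/min × 60 min/hr = 1410 mcg/hr
Concentration = 6 mg ÷ 255 mL = 0.02352941 mg/mL = 23.52941 mcg/mL
Rate = 1410 mcg/hr ÷ 23.52941 mcg/mL = 59.925 mL/hr
Volume infused so far = 59.925 mL/hr × 2.8 hr = 167.79 mL
Volume remaining = 255 − 167.79 = 87.21 mL
New rate:
28.8 mcg/min × 60 min/hr = 1728 mcg/hr
Rate = 1728 mcg/hr ÷ 23.52941 mcg/mL = 73.44 mL/hr
Time remaining = 87.21 mL ÷ 73.44 mL/hr = 1.1875 hr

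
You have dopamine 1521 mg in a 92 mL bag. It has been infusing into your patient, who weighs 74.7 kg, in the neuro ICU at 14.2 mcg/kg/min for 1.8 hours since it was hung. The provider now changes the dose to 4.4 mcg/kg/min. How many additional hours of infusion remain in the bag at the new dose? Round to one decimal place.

71.3 hours

Initial rate:
Dose = 14.2 mcg/kg/min × 74.7 kg = 1060.74 mcg/min
1060.74 mcg/min × 60 min/hr = 63644.4 mcg/hr
Concentration = 1521 mg ÷ 92 mL = 16.53261 mg/mL = 16532.61 mcg/mL
Rate = 63644.4 mcg/hr ÷ 16532.61 mcg/mL = 3.849628 mL/hr
Volume infused so far = 3.849628 mL/hr × 1.8 hr = 6.929331 mL
Volume remaining = 92 − 6.929331 = 85.07067 mL
New rate:
Dose = 4.4 mcg/kg/min × 74.7 kg = 328.68 mcg/min
328.68 mcg/min × 60 min/hr = 19720.8 mcg/hr
Rate = 19720.8 mcg/hr ÷ 16532.61 mcg/mL = 1.192843 mL/hr
Time remaining = 85.07067 mL ÷ 1.192843 mL/hr = 71.3176 hr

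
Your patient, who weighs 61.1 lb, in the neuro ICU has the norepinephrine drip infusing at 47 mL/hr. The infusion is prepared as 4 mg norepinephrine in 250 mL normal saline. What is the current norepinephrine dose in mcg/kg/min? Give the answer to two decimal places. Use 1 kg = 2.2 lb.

0.45 mcg/kg/min

Weight = 61.1 lb ÷ 2.2 lb/kg = 27.77273 kg
Concentration = 4 mg ÷ 250 mL = 0.016 mg/mL = 16 mcg/mL
Drug rate = 47 mL/hr × 16 mcg/mL = 752 mcg/hr
752 mcg/hr ÷ 60 min/hr = 12.53333 mcg/min
12.53333 mcg/min ÷ 27.77273 kg = 0.4512821 mcg/kg/min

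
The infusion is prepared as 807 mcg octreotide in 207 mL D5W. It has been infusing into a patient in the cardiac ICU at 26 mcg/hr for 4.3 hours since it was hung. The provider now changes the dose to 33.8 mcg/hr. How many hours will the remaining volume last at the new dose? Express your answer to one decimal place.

Initial rate:
Concentration = 807 mcg ÷ 207 mL = 3.898551 mcg/mL
Rate = 26 mcg/hr ÷ 3.898551 mcg/mL = 6.669145 mL/hr
Volume infused so far = 6.669145 mL/hr × 4.3 hr = 28.67732 mL
Volume remaining = 207 − 28.67732 = 178.3227 mL
New rate:
Rate = 33.8 mcg/hr ÷ 3.898551 mcg/mL = 8.669888 mL/hr
Time remaining = 178.3227 mL ÷ 8.669888 mL/hr = 20.56805 hr

20.6 hours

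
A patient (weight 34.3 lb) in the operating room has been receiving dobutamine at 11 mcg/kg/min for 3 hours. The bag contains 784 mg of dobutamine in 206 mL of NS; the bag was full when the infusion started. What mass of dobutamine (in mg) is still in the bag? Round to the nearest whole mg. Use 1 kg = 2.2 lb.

753 mg

Weight = 34.3 lb ÷ 2.2 lb/kg = 15.59091 kg
Dose = 11 mcg/kg/min × 15.59091 kg = 171.5 mcg/min
171.5 mcg/min × 60 min/hr = 10290 mcg/hr
Concentration = 784 mg ÷ 206 mL = 3.805825 mg/mL = 3805.825 mcg/mL
Rate = 10290 mcg/hr ÷ 3805.825 mcg/mL = 2.70375 mL/hr
Volume infused = 2.70375 mL/hr × 3 hr = 8.11125 mL
Volume remaining = 206 − 8.11125 = 197.8888 mL
Drug remaining = 197.8888 mL × 3805.825 mcg/mL = 753130 mcg = 753.13 mg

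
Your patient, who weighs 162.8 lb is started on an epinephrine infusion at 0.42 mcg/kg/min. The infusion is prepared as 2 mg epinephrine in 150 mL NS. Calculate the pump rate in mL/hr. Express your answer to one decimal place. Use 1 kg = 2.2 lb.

139.9 mL/hr

Weight = 162.8 lb ÷ 2.2 lb/kg = 74 kg
Dose = 0.42 mcg/kg/min × 74 kg = 31.08 mcg/min
31.08 mcg/min × 60 min/hr = 1864.8 mcg/hr
Concentration = 2 mg ÷ 150 mL = 0.01333333 mg/mL = 13.33333 mcg/mL
Rate = 1864.8 mcg/hr ÷ 13.33333 mcg/mL = 139.86 mL/hr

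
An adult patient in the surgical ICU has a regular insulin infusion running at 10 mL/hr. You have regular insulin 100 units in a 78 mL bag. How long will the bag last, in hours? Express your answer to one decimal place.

7.8 hours

Duration = 78 mL ÷ 10 mL/hr = 7.8 hr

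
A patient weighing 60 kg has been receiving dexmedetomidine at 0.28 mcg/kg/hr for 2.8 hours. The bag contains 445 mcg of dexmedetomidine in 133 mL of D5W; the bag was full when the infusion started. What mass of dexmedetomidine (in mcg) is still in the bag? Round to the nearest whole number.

398 mcg

Dose = 0.28 mcg/kg/hr × 60 kg = 16.8 mcg/hr
Concentration = 445 mcg ÷ 133 mL = 3.345865 mcg/mL
Rate = 16.8 mcg/hr ÷ 3.345865 mcg/mL = 5.021124 mL/hr
Volume infused = 5.021124 mL/hr × 2.8 hr = 14.05915 mL
Volume remaining = 133 − 14.05915 = 118.9409 mL
Drug remaining = 118.9409 mL × 3.345865 mcg/mL = 397.96 mcg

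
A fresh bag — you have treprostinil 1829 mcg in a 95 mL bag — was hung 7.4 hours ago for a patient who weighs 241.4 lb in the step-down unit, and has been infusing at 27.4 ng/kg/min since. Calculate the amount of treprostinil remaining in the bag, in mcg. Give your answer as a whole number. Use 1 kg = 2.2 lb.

Weight = 241.4 lb ÷ 2.2 lb/kg = 109.7273 kg
Dose = 27.4 ng/kg/min × 109.7273 kg = 3006.527 ng/min
3006.527 ng/min × 60 min/hr = 180391.6 ng/hr
Concentration = 1829 mcg ÷ 95 mL = 19.25263 mcg/mL = 19252.63 ng/mL
Rate = 180391.6 ng/hr ÷ 19252.63 ng/mL = 9.369713 mL/hr
Volume infused = 9.369713 mL/hr × 7.4 hr = 69.33588 mL
Volume remaining = 95 − 69.33588 = 25.66412 mL
Drug remaining = 25.66412 mL × 19252.63 ng/mL = 494101.9 ng = 494.1019 mcg

494 mcg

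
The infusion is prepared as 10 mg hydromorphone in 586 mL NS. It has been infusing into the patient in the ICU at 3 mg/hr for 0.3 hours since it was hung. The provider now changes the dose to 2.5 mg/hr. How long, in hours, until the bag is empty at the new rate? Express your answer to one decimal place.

Initial rate:
Concentration = 10 mg ÷ 586 mL = 0.01706485 mg/mL
Rate = 3 mg/hr ÷ 0.01706485 mg/mL = 175.8 mL/hr
Volume infused so far = 175.8 mL/hr × 0.3 hr = 52.74 mL
Volume remaining = 586 − 52.74 = 533.26 mL
New rate:
Rate = 2.5 mg/hr ÷ 0.01706485 mg/mL = 146.5 mL/hr
Time remaining = 533.26 mL ÷ 146.5 mL/hr = 3.64 hr

3.6 hours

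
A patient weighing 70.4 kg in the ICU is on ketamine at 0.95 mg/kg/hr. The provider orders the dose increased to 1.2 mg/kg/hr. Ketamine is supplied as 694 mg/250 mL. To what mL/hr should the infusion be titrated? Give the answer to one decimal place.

Dose = 1.2 mg/kg/hr × 70.4 kg = 84.48 mg/hr
Concentration = 694 mg ÷ 250 mL = 2.776 mg/mL
Rate = 84.48 mg/hr ÷ 2.776 mg/mL = 30.43228 mL/hr

30.4 mL/hr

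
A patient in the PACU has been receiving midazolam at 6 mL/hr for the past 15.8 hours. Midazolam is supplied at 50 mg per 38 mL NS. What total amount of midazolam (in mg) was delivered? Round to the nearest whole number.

125 mg

Concentration = 50 mg ÷ 38 mL = 1.315789 mg/mL
Drug rate = 6 mL/hr × 1.315789 mg/mL = 7.894737 mg/hr
Total = 7.894737 mg/hr × 15.8 hr = 124.7368 mg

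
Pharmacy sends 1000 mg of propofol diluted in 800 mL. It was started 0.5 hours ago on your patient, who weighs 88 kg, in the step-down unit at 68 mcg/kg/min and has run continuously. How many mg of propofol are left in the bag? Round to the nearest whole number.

820 mg

Dose = 68 mcg/kg/min × 88 kg = 5984 mcg/min
5984 mcg/min × 60 min/hr = 359040 mcg/hr
Concentration = 1000 mg ÷ 800 mL = 1.25 mg/mL = 1250 mcg/mL
Rate = 359040 mcg/hr ÷ 1250 mcg/mL = 287.232 mL/hr
Volume infused = 287.232 mL/hr × 0.5 hr = 143.616 mL
Volume remaining = 800 − 143.616 = 656.384 mL
Drug remaining = 656.384 mL × 1250 mcg/mL = 820480 mcg = 820.48 mg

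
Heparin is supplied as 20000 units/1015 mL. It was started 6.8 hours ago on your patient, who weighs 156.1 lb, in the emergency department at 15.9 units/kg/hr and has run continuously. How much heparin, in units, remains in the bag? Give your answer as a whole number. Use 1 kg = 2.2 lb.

Weight = 156.1 lb ÷ 2.2 lb/kg = 70.95455 kg
Dose = 15.9 units/kg/hr × 70.95455 kg = 1128.177 units/hr
Concentration = 20000 units ÷ 1015 mL = 19.70443 units/mL
Rate = 1128.177 units/hr ÷ 19.70443 units/mL = 57.255 mL/hr
Volume infused = 57.255 mL/hr × 6.8 hr = 389.334 mL
Volume remaining = 1015 − 389.334 = 625.666 mL
Drug remaining = 625.666 mL × 19.70443 units/mL = 12328.39 units

12328 units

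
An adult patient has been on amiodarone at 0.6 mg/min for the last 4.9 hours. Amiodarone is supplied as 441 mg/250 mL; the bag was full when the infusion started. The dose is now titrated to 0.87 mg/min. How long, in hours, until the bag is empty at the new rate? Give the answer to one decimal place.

5.1 hours

Initial rate:
0.6 mg/min × 60 min/hr = 36 mg/hr
Concentration = 441 mg ÷ 250 mL = 1.764 mg/mL
Rate = 36 mg/hr ÷ 1.764 mg/mL = 20.40816 mL/hr
Volume infused so far = 20.40816 mL/hr × 4.9 hr = 100 mL
Volume remaining = 250 − 100 = 150 mL
New rate:
0.87 mg/min × 60 min/hr = 52.2 mg/hr
Rate = 52.2 mg/hr ÷ 1.764 mg/mL = 29.59184 mL/hr
Time remaining = 150 mL ÷ 29.59184 mL/hr = 5.068966 hr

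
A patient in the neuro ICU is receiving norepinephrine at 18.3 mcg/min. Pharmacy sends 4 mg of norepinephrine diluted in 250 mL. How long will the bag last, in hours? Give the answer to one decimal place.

3.6 hours

18.3 mcg/min × 60 min/hr = 1098 mcg/hr
Concentration = 4 mg ÷ 250 mL = 0.016 mg/mL = 16 mcg/mL
Rate = 1098 mcg/hr ÷ 16 mcg/mL = 68.625 mL/hr
Duration = 250 mL ÷ 68.625 mL/hr = 3.642987 hr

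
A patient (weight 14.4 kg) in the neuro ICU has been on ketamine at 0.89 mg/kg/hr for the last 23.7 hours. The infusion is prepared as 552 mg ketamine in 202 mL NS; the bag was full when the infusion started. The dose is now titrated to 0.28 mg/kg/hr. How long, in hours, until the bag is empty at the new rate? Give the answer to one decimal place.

Initial rate:
Dose = 0.89 mg/kg/hr × 14.4 kg = 12.816 mg/hr
Concentration = 552 mg ÷ 202 mL = 2.732673 mg/mL
Rate = 12.816 mg/hr ÷ 2.732673 mg/mL = 4.689913 mL/hr
Volume infused so far = 4.689913 mL/hr × 23.7 hr = 111.1509 mL
Volume remaining = 202 − 111.1509 = 90.84906 mL
New rate:
Dose = 0.28 mg/kg/hr × 14.4 kg = 4.032 mg/hr
Rate = 4.032 mg/hr ÷ 2.732673 mg/mL = 1.475478 mL/hr
Time remaining = 90.84906 mL ÷ 1.475478 mL/hr = 61.57262 hr

61.6 hours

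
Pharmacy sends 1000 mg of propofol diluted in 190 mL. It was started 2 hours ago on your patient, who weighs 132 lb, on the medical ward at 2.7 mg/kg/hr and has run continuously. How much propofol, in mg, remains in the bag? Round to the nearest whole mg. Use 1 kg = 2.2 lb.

Weight = 132 lb ÷ 2.2 lb/kg = 60 kg
Dose = 2.7 mg/kg/hr × 60 kg = 162 mg/hr
Concentration = 1000 mg ÷ 190 mL = 5.263158 mg/mL
Rate = 162 mg/hr ÷ 5.263158 mg/mL = 30.78 mL/hr
Volume infused = 30.78 mL/hr × 2 hr = 61.56 mL
Volume remaining = 190 − 61.56 = 128.44 mL
Drug remaining = 128.44 mL × 5.263158 mg/mL = 676 mg

676 mg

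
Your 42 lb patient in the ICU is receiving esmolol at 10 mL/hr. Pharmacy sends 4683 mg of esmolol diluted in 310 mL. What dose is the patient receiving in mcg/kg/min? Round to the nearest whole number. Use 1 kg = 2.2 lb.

132 mcg/kg/min

Weight = 42 lb ÷ 2.2 lb/kg = 19.09091 kg
Concentration = 4683 mg ÷ 310 mL = 15.10645 mg/mL = 15106.45 mcg/mL
Drug rate = 10 mL/hr × 15106.45 mcg/mL = 151064.5 mcg/hr
151064.5 mcg/hr ÷ 60 min/hr = 2517.742 mcg/min
2517.742 mcg/min ÷ 19.09091 kg = 131.8817 mcg/kg/min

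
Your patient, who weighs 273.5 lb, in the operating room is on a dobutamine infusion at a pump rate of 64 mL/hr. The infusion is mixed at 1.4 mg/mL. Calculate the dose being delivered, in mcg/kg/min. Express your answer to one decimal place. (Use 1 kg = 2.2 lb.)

Weight = 273.5 lb ÷ 2.2 lb/kg = 124.3182 kg
Concentration = 1.4 mg/mL = 1400 mcg/mL
Drug rate = 64 mL/hr × 1400 mcg/mL = 89600 mcg/hr
89600 mcg/hr ÷ 60 min/hr = 1493.333 mcg/min
1493.333 mcg/min ÷ 124.3182 kg = 12.01219 mcg/kg/min

12.0 mcg/kg/min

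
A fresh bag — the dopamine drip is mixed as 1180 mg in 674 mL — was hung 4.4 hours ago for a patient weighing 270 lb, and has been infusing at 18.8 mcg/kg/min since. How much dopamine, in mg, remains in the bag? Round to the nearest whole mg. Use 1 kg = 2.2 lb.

571 mg

Weight = 270 lb ÷ 2.2 lb/kg = 122.7273 kg
Dose = 18.8 mcg/kg/min × 122.7273 kg = 2307.273 mcg/min
2307.273 mcg/min × 60 min/hr = 138436.4 mcg/hr
Concentration = 1180 mg ÷ 674 mL = 1.750742 mg/mL = 1750.742 mcg/mL
Rate = 138436.4 mcg/hr ÷ 1750.742 mcg/mL = 79.07297 mL/hr
Volume infused = 79.07297 mL/hr × 4.4 hr = 347.9211 mL
Volume remaining = 674 − 347.9211 = 326.0789 mL
Drug remaining = 326.0789 mL × 1750.742 mcg/mL = 570880 mcg = 570.88 mg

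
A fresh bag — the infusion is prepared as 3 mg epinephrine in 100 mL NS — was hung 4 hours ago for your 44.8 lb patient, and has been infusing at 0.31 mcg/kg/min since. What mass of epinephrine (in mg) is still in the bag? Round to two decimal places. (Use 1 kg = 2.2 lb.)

Weight = 44.8 lb ÷ 2.2 lb/kg = 20.36364 kg
Dose = 0.31 mcg/kg/min × 20.36364 kg = 6.312727 mcg/min
6.312727 mcg/min × 60 min/hr = 378.7636 mcg/hr
Concentration = 3 mg ÷ 100 mL = 0.03 mg/mL = 30 mcg/mL
Rate = 378.7636 mcg/hr ÷ 30 mcg/mL = 12.62545 mL/hr
Volume infused = 12.62545 mL/hr × 4 hr = 50.50182 mL
Volume remaining = 100 − 50.50182 = 49.49818 mL
Drug remaining = 49.49818 mL × 30 mcg/mL = 1484.945 mcg = 1.484945 mg

1.48 mg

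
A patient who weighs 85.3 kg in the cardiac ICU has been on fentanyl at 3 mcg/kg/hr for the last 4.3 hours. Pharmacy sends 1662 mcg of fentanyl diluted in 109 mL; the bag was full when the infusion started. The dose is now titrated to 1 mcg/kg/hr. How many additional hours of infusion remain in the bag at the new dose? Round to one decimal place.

6.6 hours

Initial rate:
Dose = 3 mcg/kg/hr × 85.3 kg = 255.9 mcg/hr
Concentration = 1662 mcg ÷ 109 mL = 15.24771 mcg/mL
Rate = 255.9 mcg/hr ÷ 15.24771 mcg/mL = 16.78285 mL/hr
Volume infused so far = 16.78285 mL/hr × 4.3 hr = 72.16626 mL
Volume remaining = 109 − 72.16626 = 36.83374 mL
New rate:
Dose = 1 mcg/kg/hr × 85.3 kg = 85.3 mcg/hr
Rate = 85.3 mcg/hr ÷ 15.24771 mcg/mL = 5.594284 mL/hr
Time remaining = 36.83374 mL ÷ 5.594284 mL/hr = 6.584174 hr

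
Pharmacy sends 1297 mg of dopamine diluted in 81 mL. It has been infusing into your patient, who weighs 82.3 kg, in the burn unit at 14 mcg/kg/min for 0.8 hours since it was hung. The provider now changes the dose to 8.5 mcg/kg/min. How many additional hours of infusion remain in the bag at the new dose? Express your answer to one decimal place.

29.6 hours

Initial rate:
Dose = 14 mcg/kg/min × 82.3 kg = 1152.2 mcg/min
1152.2 mcg/min × 60 min/hr = 69132 mcg/hr
Concentration = 1297 mg ÷ 81 mL = 16.01235 mg/mL = 16012.35 mcg/mL
Rate = 69132 mcg/hr ÷ 16012.35 mcg/mL = 4.317419 mL/hr
Volume infused so far = 4.317419 mL/hr × 0.8 hr = 3.453935 mL
Volume remaining = 81 − 3.453935 = 77.54607 mL
New rate:
Dose = 8.5 mcg/kg/min × 82.3 kg = 699.55 mcg/min
699.55 mcg/min × 60 min/hr = 41973 mcg/hr
Rate = 41973 mcg/hr ÷ 16012.35 mcg/mL = 2.62129 mL/hr
Time remaining = 77.54607 mL ÷ 2.62129 mL/hr = 29.58317 hr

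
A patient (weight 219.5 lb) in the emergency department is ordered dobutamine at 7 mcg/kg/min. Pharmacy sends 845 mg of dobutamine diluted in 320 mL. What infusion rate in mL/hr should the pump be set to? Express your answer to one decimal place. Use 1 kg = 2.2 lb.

Weight = 219.5 lb ÷ 2.2 lb/kg = 99.77273 kg
Dose = 7 mcg/kg/min × 99.77273 kg = 698.4091 mcg/min
698.4091 mcg/min × 60 min/hr = 41904.55 mcg/hr
Concentration = 845 mg ÷ 320 mL = 2.640625 mg/mL = 2640.625 mcg/mL
Rate = 41904.55 mcg/hr ÷ 2640.625 mcg/mL = 15.86918 mL/hr

15.9 mL/hr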